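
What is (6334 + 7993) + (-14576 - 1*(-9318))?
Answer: 9069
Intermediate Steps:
(6334 + 7993) + (-14576 - 1*(-9318)) = 14327 + (-14576 + 9318) = 14327 - 5258 = 9069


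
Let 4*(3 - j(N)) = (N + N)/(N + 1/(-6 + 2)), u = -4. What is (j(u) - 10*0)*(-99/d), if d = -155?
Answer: 4257/2635 ≈ 1.6156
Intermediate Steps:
j(N) = 3 - N/(2*(-1/4 + N)) (j(N) = 3 - (N + N)/(4*(N + 1/(-6 + 2))) = 3 - 2*N/(4*(N + 1/(-4))) = 3 - 2*N/(4*(N - 1/4)) = 3 - 2*N/(4*(-1/4 + N)) = 3 - N/(2*(-1/4 + N)))
(j(u) - 10*0)*(-99/d) = ((-3 + 10*(-4))/(-1 + 4*(-4)) - 10*0)*(-99/(-155)) = ((-3 - 40)/(-1 - 16) + 0)*(-99*(-1/155)) = (-43/(-17) + 0)*(99/155) = (-1/17*(-43) + 0)*(99/155) = (43/17 + 0)*(99/155) = (43/17)*(99/155) = 4257/2635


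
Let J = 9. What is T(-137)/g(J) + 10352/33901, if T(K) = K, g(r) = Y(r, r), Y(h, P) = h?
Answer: -4551269/305109 ≈ -14.917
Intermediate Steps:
g(r) = r
T(-137)/g(J) + 10352/33901 = -137/9 + 10352/33901 = -4551269/305109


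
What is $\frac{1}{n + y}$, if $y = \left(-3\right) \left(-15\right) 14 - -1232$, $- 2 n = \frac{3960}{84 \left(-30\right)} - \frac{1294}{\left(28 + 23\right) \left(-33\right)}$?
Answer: $\frac{23562}{43881899} \approx 0.00053694$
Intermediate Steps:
$n = \frac{9455}{23562}$ ($n = - \frac{\frac{3960}{84 \left(-30\right)} - \frac{1294}{\left(28 + 23\right) \left(-33\right)}}{2} = - \frac{\frac{3960}{-2520} - \frac{1294}{51 \left(-33\right)}}{2} = - \frac{3960 \left(- \frac{1}{2520}\right) - \frac{1294}{-1683}}{2} = - \frac{- \frac{11}{7} - - \frac{1294}{1683}}{2} = - \frac{- \frac{11}{7} + \frac{1294}{1683}}{2} = \left(- \frac{1}{2}\right) \left(- \frac{9455}{11781}\right) = \frac{9455}{23562} \approx 0.40128$)
$y = 1862$ ($y = 45 \cdot 14 + 1232 = 630 + 1232 = 1862$)
$\frac{1}{n + y} = \frac{1}{\frac{9455}{23562} + 1862} = \frac{1}{\frac{43881899}{23562}} = \frac{23562}{43881899}$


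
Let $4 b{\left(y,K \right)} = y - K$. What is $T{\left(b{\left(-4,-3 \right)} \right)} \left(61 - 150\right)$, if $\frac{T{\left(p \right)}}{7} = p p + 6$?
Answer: $- \frac{60431}{16} \approx -3776.9$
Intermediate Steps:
$b{\left(y,K \right)} = - \frac{K}{4} + \frac{y}{4}$ ($b{\left(y,K \right)} = \frac{y - K}{4} = - \frac{K}{4} + \frac{y}{4}$)
$T{\left(p \right)} = 42 + 7 p^{2}$ ($T{\left(p \right)} = 7 \left(p p + 6\right) = 7 \left(p^{2} + 6\right) = 7 \left(6 + p^{2}\right) = 42 + 7 p^{2}$)
$T{\left(b{\left(-4,-3 \right)} \right)} \left(61 - 150\right) = \left(42 + 7 \left(\left(- \frac{1}{4}\right) \left(-3\right) + \frac{1}{4} \left(-4\right)\right)^{2}\right) \left(61 - 150\right) = \left(42 + 7 \left(\frac{3}{4} - 1\right)^{2}\right) \left(-89\right) = \left(42 + 7 \left(- \frac{1}{4}\right)^{2}\right) \left(-89\right) = \left(42 + 7 \cdot \frac{1}{16}\right) \left(-89\right) = \left(42 + \frac{7}{16}\right) \left(-89\right) = \frac{679}{16} \left(-89\right) = - \frac{60431}{16}$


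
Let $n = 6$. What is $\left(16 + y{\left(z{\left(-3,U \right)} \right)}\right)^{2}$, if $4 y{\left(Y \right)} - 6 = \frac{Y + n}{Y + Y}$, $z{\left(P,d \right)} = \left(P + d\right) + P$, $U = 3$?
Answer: $\frac{19321}{64} \approx 301.89$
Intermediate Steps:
$z{\left(P,d \right)} = d + 2 P$
$y{\left(Y \right)} = \frac{3}{2} + \frac{6 + Y}{8 Y}$ ($y{\left(Y \right)} = \frac{3}{2} + \frac{\left(Y + 6\right) \frac{1}{Y + Y}}{4} = \frac{3}{2} + \frac{\left(6 + Y\right) \frac{1}{2 Y}}{4} = \frac{3}{2} + \frac{\frac{1}{2} \frac{1}{Y} \left(6 + Y\right)}{4} = \frac{3}{2} + \frac{6 + Y}{8 Y}$)
$\left(16 + y{\left(z{\left(-3,U \right)} \right)}\right)^{2} = \left(16 + \frac{6 + 13 \left(3 + 2 \left(-3\right)\right)}{8 \left(3 + 2 \left(-3\right)\right)}\right)^{2} = \left(16 + \frac{6 + 13 \left(3 - 6\right)}{8 \left(3 - 6\right)}\right)^{2} = \left(16 + \frac{6 + 13 \left(-3\right)}{8 \left(-3\right)}\right)^{2} = \left(16 + \frac{1}{8} \left(- \frac{1}{3}\right) \left(6 - 39\right)\right)^{2} = \left(16 + \frac{1}{8} \left(- \frac{1}{3}\right) \left(-33\right)\right)^{2} = \left(16 + \frac{11}{8}\right)^{2} = \left(\frac{139}{8}\right)^{2} = \frac{19321}{64}$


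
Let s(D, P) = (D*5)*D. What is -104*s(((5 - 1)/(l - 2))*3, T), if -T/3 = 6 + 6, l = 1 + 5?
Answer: -4680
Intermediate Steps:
l = 6
T = -36 (T = -3*(6 + 6) = -3*12 = -36)
s(D, P) = 5*D² (s(D, P) = (5*D)*D = 5*D²)
-104*s(((5 - 1)/(l - 2))*3, T) = -520*(((5 - 1)/(6 - 2))*3)² = -520*((4/4)*3)² = -520*((4*(¼))*3)² = -520*(1*3)² = -520*3² = -520*9 = -104*45 = -4680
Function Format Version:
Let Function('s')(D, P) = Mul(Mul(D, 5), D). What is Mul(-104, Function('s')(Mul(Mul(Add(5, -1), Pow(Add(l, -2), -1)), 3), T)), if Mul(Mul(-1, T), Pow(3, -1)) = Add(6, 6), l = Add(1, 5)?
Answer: -4680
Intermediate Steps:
l = 6
T = -36 (T = Mul(-3, Add(6, 6)) = Mul(-3, 12) = -36)
Function('s')(D, P) = Mul(5, Pow(D, 2)) (Function('s')(D, P) = Mul(Mul(5, D), D) = Mul(5, Pow(D, 2)))
Mul(-104, Function('s')(Mul(Mul(Add(5, -1), Pow(Add(l, -2), -1)), 3), T)) = Mul(-104, Mul(5, Pow(Mul(Mul(Add(5, -1), Pow(Add(6, -2), -1)), 3), 2))) = Mul(-104, Mul(5, Pow(Mul(Mul(4, Pow(4, -1)), 3), 2))) = Mul(-104, Mul(5, Pow(Mul(Mul(4, Rational(1, 4)), 3), 2))) = Mul(-104, Mul(5, Pow(Mul(1, 3), 2))) = Mul(-104, Mul(5, Pow(3, 2))) = Mul(-104, Mul(5, 9)) = Mul(-104, 45) = -4680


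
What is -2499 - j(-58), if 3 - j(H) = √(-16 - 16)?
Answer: -2502 + 4*I*√2 ≈ -2502.0 + 5.6569*I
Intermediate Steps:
j(H) = 3 - 4*I*√2 (j(H) = 3 - √(-16 - 16) = 3 - √(-32) = 3 - 4*I*√2)
-2499 - j(-58) = -2499 - (3 - 4*I*√2) = -2499 + (-3 + 4*I*√2) = -2502 + 4*I*√2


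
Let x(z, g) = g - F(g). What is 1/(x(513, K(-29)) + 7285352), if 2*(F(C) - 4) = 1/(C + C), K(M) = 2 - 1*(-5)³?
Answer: 508/3701021299 ≈ 1.3726e-7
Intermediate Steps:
K(M) = 127 (K(M) = 2 - 1*(-125) = 2 + 125 = 127)
F(C) = 4 + 1/(4*C) (F(C) = 4 + 1/(2*(C + C)) = 4 + 1/(2*((2*C))) = 4 + (1/(2*C))/2 = 4 + 1/(4*C))
x(z, g) = -4 + g - 1/(4*g) (x(z, g) = g - (4 + 1/(4*g)) = g + (-4 - 1/(4*g)) = -4 + g - 1/(4*g))
1/(x(513, K(-29)) + 7285352) = 1/((-4 + 127 - ¼/127) + 7285352) = 1/((-4 + 127 - ¼*1/127) + 7285352) = 1/((-4 + 127 - 1/508) + 7285352) = 1/(62483/508 + 7285352) = 1/(3701021299/508) = 508/3701021299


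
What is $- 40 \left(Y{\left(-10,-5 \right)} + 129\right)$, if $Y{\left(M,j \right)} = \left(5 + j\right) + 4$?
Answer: $-5320$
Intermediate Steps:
$Y{\left(M,j \right)} = 9 + j$
$- 40 \left(Y{\left(-10,-5 \right)} + 129\right) = - 40 \left(\left(9 - 5\right) + 129\right) = - 40 \left(4 + 129\right) = \left(-40\right) 133 = -5320$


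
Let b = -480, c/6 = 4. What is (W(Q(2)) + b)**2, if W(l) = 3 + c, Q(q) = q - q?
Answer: 205209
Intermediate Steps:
c = 24 (c = 6*4 = 24)
Q(q) = 0
W(l) = 27 (W(l) = 3 + 24 = 27)
(W(Q(2)) + b)**2 = (27 - 480)**2 = (-453)**2 = 205209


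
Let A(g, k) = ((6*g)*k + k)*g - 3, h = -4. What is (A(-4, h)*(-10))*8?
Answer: 29680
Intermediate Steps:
A(g, k) = -3 + g*(k + 6*g*k) (A(g, k) = (6*g*k + k)*g - 3 = (k + 6*g*k)*g - 3 = g*(k + 6*g*k) - 3 = -3 + g*(k + 6*g*k))
(A(-4, h)*(-10))*8 = ((-3 - 4*(-4) + 6*(-4)*(-4)²)*(-10))*8 = ((-3 + 16 + 6*(-4)*16)*(-10))*8 = ((-3 + 16 - 384)*(-10))*8 = -371*(-10)*8 = 3710*8 = 29680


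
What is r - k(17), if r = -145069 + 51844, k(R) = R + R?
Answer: -93259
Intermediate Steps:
k(R) = 2*R
r = -93225
r - k(17) = -93225 - 2*17 = -93225 - 1*34 = -93225 - 34 = -93259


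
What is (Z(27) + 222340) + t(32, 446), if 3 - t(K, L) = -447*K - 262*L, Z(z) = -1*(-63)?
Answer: 353562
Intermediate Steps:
Z(z) = 63
t(K, L) = 3 + 262*L + 447*K (t(K, L) = 3 - (-447*K - 262*L) = 3 + (262*L + 447*K) = 3 + 262*L + 447*K)
(Z(27) + 222340) + t(32, 446) = (63 + 222340) + (3 + 262*446 + 447*32) = 222403 + (3 + 116852 + 14304) = 222403 + 131159 = 353562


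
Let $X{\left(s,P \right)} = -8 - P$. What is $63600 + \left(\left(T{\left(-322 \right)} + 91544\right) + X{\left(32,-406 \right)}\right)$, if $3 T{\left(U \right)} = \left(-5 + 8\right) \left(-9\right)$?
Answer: $155533$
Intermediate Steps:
$T{\left(U \right)} = -9$ ($T{\left(U \right)} = \frac{\left(-5 + 8\right) \left(-9\right)}{3} = \frac{3 \left(-9\right)}{3} = \frac{1}{3} \left(-27\right) = -9$)
$63600 + \left(\left(T{\left(-322 \right)} + 91544\right) + X{\left(32,-406 \right)}\right) = 63600 + \left(\left(-9 + 91544\right) - -398\right) = 63600 + \left(91535 + \left(-8 + 406\right)\right) = 63600 + \left(91535 + 398\right) = 63600 + 91933 = 155533$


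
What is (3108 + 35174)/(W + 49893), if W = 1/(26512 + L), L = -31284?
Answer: 182681704/238089395 ≈ 0.76728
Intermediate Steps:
W = -1/4772 (W = 1/(26512 - 31284) = 1/(-4772) = -1/4772 ≈ -0.00020956)
(3108 + 35174)/(W + 49893) = (3108 + 35174)/(-1/4772 + 49893) = 38282/(238089395/4772) = 38282*(4772/238089395) = 182681704/238089395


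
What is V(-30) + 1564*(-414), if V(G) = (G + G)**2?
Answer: -643896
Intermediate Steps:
V(G) = 4*G**2 (V(G) = (2*G)**2 = 4*G**2)
V(-30) + 1564*(-414) = 4*(-30)**2 + 1564*(-414) = 4*900 - 647496 = 3600 - 647496 = -643896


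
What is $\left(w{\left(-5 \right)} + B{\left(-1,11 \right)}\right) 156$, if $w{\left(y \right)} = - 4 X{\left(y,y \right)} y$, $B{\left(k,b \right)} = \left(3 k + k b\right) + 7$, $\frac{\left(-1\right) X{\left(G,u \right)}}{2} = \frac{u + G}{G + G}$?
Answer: $-7332$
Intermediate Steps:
$X{\left(G,u \right)} = - \frac{G + u}{G}$ ($X{\left(G,u \right)} = - 2 \frac{u + G}{G + G} = - 2 \frac{G + u}{2 G} = - \frac{G + u}{G}$)
$B{\left(k,b \right)} = 7 + 3 k + b k$ ($B{\left(k,b \right)} = \left(3 k + b k\right) + 7 = 7 + 3 k + b k$)
$w{\left(y \right)} = 8 y$ ($w{\left(y \right)} = - 4 \frac{- y - y}{y} y = - 4 \frac{\left(-2\right) y}{y} y = \left(-4\right) \left(-2\right) y = 8 y$)
$\left(w{\left(-5 \right)} + B{\left(-1,11 \right)}\right) 156 = \left(8 \left(-5\right) + \left(7 + 3 \left(-1\right) + 11 \left(-1\right)\right)\right) 156 = \left(-40 - 7\right) 156 = \left(-47\right) 156 = -7332$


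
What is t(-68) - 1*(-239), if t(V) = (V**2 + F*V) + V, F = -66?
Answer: 9283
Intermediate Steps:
t(V) = V**2 - 65*V (t(V) = (V**2 - 66*V) + V = V**2 - 65*V)
t(-68) - 1*(-239) = -68*(-65 - 68) - 1*(-239) = -68*(-133) + 239 = 9044 + 239 = 9283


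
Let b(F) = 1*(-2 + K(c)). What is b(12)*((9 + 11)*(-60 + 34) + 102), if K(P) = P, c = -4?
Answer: 2508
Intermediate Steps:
b(F) = -6 (b(F) = 1*(-2 - 4) = 1*(-6) = -6)
b(12)*((9 + 11)*(-60 + 34) + 102) = -6*((9 + 11)*(-60 + 34) + 102) = -6*(20*(-26) + 102) = -6*(-520 + 102) = -6*(-418) = 2508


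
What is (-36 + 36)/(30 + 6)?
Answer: 0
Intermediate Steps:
(-36 + 36)/(30 + 6) = 0/36 = 0*(1/36) = 0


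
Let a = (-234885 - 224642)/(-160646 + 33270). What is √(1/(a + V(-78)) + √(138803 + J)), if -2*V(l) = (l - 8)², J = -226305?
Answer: √(-59940205889296 + 221442638577840241*I*√87502)/470576921 ≈ 12.162 + 12.162*I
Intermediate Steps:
a = 459527/127376 (a = -459527/(-127376) = -459527*(-1/127376) = 459527/127376 ≈ 3.6076)
V(l) = -(-8 + l)²/2 (V(l) = -(l - 8)²/2 = -(-8 + l)²/2)
√(1/(a + V(-78)) + √(138803 + J)) = √(1/(459527/127376 - (-8 - 78)²/2) + √(138803 - 226305)) = √(1/(459527/127376 - ½*(-86)²) + √(-87502)) = √(1/(459527/127376 - ½*7396) + I*√87502) = √(1/(459527/127376 - 3698) + I*√87502) = √(1/(-470576921/127376) + I*√87502) = √(-127376/470576921 + I*√87502)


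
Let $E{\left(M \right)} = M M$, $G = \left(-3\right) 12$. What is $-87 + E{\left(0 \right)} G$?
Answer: $-87$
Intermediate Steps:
$G = -36$
$E{\left(M \right)} = M^{2}$
$-87 + E{\left(0 \right)} G = -87 + 0^{2} \left(-36\right) = -87 + 0 \left(-36\right) = -87 + 0 = -87$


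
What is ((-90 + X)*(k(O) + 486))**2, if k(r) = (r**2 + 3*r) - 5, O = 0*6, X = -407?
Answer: 57148249249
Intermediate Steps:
O = 0
k(r) = -5 + r**2 + 3*r
((-90 + X)*(k(O) + 486))**2 = ((-90 - 407)*((-5 + 0**2 + 3*0) + 486))**2 = (-497*((-5 + 0 + 0) + 486))**2 = (-497*(-5 + 486))**2 = (-497*481)**2 = (-239057)**2 = 57148249249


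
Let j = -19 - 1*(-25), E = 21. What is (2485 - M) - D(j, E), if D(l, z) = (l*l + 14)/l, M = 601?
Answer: 5627/3 ≈ 1875.7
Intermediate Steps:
j = 6 (j = -19 + 25 = 6)
D(l, z) = (14 + l²)/l (D(l, z) = (l² + 14)/l = (14 + l²)/l)
(2485 - M) - D(j, E) = (2485 - 1*601) - (6 + 14/6) = (2485 - 601) - (6 + 14*(⅙)) = 1884 - (6 + 7/3) = 1884 - 1*25/3 = 1884 - 25/3 = 5627/3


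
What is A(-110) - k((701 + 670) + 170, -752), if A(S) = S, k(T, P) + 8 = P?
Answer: 650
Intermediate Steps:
k(T, P) = -8 + P
A(-110) - k((701 + 670) + 170, -752) = -110 - (-8 - 752) = -110 - 1*(-760) = -110 + 760 = 650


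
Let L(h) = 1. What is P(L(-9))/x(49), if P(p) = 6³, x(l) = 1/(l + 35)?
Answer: 18144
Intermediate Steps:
x(l) = 1/(35 + l)
P(p) = 216
P(L(-9))/x(49) = 216/(1/(35 + 49)) = 216/(1/84) = 216*84 = 18144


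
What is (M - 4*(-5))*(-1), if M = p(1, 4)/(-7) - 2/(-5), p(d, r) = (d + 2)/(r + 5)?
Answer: -2137/105 ≈ -20.352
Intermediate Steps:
p(d, r) = (2 + d)/(5 + r)
M = 37/105 (M = ((2 + 1)/(5 + 4))/(-7) - 2/(-5) = (3/9)*(-⅐) - 2*(-⅕) = ((⅑)*3)*(-⅐) + ⅖ = (⅓)*(-⅐) + ⅖ = -1/21 + ⅖ = 37/105 ≈ 0.35238)
(M - 4*(-5))*(-1) = (37/105 - 4*(-5))*(-1) = (37/105 + 20)*(-1) = (2137/105)*(-1) = -2137/105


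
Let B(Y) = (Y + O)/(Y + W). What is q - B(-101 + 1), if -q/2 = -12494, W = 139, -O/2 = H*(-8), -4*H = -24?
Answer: 974536/39 ≈ 24988.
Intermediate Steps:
H = 6 (H = -¼*(-24) = 6)
O = 96 (O = -12*(-8) = -2*(-48) = 96)
q = 24988 (q = -2*(-12494) = 24988)
B(Y) = (96 + Y)/(139 + Y) (B(Y) = (Y + 96)/(Y + 139) = (96 + Y)/(139 + Y))
q - B(-101 + 1) = 24988 - (96 + (-101 + 1))/(139 + (-101 + 1)) = 24988 - (96 - 100)/(139 - 100) = 24988 - (-4)/39 = 24988 - 1*(-4/39) = 24988 + 4/39 = 974536/39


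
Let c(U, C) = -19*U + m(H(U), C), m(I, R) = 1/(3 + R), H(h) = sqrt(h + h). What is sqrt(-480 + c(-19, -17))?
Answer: I*sqrt(23338)/14 ≈ 10.912*I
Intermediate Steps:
H(h) = sqrt(2)*sqrt(h) (H(h) = sqrt(2*h) = sqrt(2)*sqrt(h))
c(U, C) = 1/(3 + C) - 19*U (c(U, C) = -19*U + 1/(3 + C) = 1/(3 + C) - 19*U)
sqrt(-480 + c(-19, -17)) = sqrt(-480 + (1 - 19*(-19)*(3 - 17))/(3 - 17)) = sqrt(-480 + (1 - 19*(-19)*(-14))/(-14)) = sqrt(-480 - (1 - 5054)/14) = sqrt(-480 - 1/14*(-5053)) = sqrt(-480 + 5053/14) = sqrt(-1667/14) = I*sqrt(23338)/14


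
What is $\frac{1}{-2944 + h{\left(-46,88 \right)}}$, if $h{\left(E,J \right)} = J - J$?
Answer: $- \frac{1}{2944} \approx -0.00033967$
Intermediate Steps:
$h{\left(E,J \right)} = 0$
$\frac{1}{-2944 + h{\left(-46,88 \right)}} = \frac{1}{-2944 + 0} = \frac{1}{-2944} = - \frac{1}{2944}$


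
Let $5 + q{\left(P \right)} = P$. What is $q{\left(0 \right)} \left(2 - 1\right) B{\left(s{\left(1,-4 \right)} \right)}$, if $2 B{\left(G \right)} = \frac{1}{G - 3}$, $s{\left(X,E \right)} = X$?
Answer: $\frac{5}{4} \approx 1.25$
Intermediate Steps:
$q{\left(P \right)} = -5 + P$
$B{\left(G \right)} = \frac{1}{2 \left(-3 + G\right)}$ ($B{\left(G \right)} = \frac{1}{2 \left(G - 3\right)} = \frac{1}{2 \left(-3 + G\right)}$)
$q{\left(0 \right)} \left(2 - 1\right) B{\left(s{\left(1,-4 \right)} \right)} = \left(-5 + 0\right) \left(2 - 1\right) \frac{1}{2 \left(-3 + 1\right)} = - 5 \cdot 1 \frac{1}{2 \left(-2\right)} = - 5 \cdot 1 \cdot \frac{1}{2} \left(- \frac{1}{2}\right) = - 5 \cdot 1 \left(- \frac{1}{4}\right) = \left(-5\right) \left(- \frac{1}{4}\right) = \frac{5}{4}$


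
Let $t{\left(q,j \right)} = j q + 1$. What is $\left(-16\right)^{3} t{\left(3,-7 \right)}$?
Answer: $81920$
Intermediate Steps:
$t{\left(q,j \right)} = 1 + j q$
$\left(-16\right)^{3} t{\left(3,-7 \right)} = \left(-16\right)^{3} \left(1 - 21\right) = - 4096 \left(1 - 21\right) = \left(-4096\right) \left(-20\right) = 81920$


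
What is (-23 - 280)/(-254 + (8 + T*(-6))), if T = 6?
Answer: 101/94 ≈ 1.0745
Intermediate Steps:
(-23 - 280)/(-254 + (8 + T*(-6))) = (-23 - 280)/(-254 + (8 + 6*(-6))) = -303/(-254 + (8 - 36)) = -303/(-254 - 28) = -303/(-282) = -303*(-1/282) = 101/94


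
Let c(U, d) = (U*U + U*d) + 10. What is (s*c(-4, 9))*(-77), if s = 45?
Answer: 34650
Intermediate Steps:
c(U, d) = 10 + U² + U*d (c(U, d) = (U² + U*d) + 10 = 10 + U² + U*d)
(s*c(-4, 9))*(-77) = (45*(10 + (-4)² - 4*9))*(-77) = (45*(10 + 16 - 36))*(-77) = (45*(-10))*(-77) = -450*(-77) = 34650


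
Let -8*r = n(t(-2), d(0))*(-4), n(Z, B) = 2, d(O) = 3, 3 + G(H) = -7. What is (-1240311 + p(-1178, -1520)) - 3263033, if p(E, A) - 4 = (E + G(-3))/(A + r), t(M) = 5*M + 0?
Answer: -6840572272/1519 ≈ -4.5033e+6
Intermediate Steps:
G(H) = -10 (G(H) = -3 - 7 = -10)
t(M) = 5*M
r = 1 (r = -(-4)/4 = -⅛*(-8) = 1)
p(E, A) = 4 + (-10 + E)/(1 + A) (p(E, A) = 4 + (E - 10)/(A + 1) = 4 + (-10 + E)/(1 + A))
(-1240311 + p(-1178, -1520)) - 3263033 = (-1240311 + (-6 - 1178 + 4*(-1520))/(1 - 1520)) - 3263033 = (-1240311 + (-6 - 1178 - 6080)/(-1519)) - 3263033 = (-1240311 - 1/1519*(-7264)) - 3263033 = (-1240311 + 7264/1519) - 3263033 = -1884025145/1519 - 3263033 = -6840572272/1519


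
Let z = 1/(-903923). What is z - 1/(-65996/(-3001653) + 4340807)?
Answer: -15742859604686/11777751884725830541 ≈ -1.3367e-6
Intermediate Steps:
z = -1/903923 ≈ -1.1063e-6
z - 1/(-65996/(-3001653) + 4340807) = -1/903923 - 1/(-65996/(-3001653) + 4340807) = -1/903923 - 1/(-65996*(-1/3001653) + 4340807) = -1/903923 - 1/(65996/3001653 + 4340807) = -1/903923 - 1/13029596419967/3001653 = -1/903923 - 1*3001653/13029596419967 = -1/903923 - 3001653/13029596419967 = -15742859604686/11777751884725830541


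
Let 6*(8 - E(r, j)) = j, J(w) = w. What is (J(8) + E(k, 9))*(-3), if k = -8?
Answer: -87/2 ≈ -43.500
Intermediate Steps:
E(r, j) = 8 - j/6
(J(8) + E(k, 9))*(-3) = (8 + (8 - ⅙*9))*(-3) = (8 + (8 - 3/2))*(-3) = (8 + 13/2)*(-3) = (29/2)*(-3) = -87/2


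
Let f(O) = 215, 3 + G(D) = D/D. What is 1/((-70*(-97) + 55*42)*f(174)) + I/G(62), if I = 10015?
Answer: -9797173749/1956500 ≈ -5007.5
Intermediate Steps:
G(D) = -2 (G(D) = -3 + D/D = -3 + 1 = -2)
1/((-70*(-97) + 55*42)*f(174)) + I/G(62) = 1/((-70*(-97) + 55*42)*215) + 10015/(-2) = (1/215)/(6790 + 2310) + 10015*(-½) = (1/215)/9100 - 10015/2 = (1/9100)*(1/215) - 10015/2 = 1/1956500 - 10015/2 = -9797173749/1956500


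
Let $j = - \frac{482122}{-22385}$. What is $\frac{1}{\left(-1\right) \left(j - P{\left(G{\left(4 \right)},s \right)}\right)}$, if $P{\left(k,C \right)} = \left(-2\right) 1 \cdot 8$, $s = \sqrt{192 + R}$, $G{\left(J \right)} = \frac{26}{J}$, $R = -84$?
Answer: $- \frac{22385}{840282} \approx -0.02664$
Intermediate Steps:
$s = 6 \sqrt{3}$ ($s = \sqrt{192 - 84} = \sqrt{108} = 6 \sqrt{3} \approx 10.392$)
$P{\left(k,C \right)} = -16$ ($P{\left(k,C \right)} = \left(-2\right) 8 = -16$)
$j = \frac{482122}{22385}$ ($j = \left(-482122\right) \left(- \frac{1}{22385}\right) = \frac{482122}{22385} \approx 21.538$)
$\frac{1}{\left(-1\right) \left(j - P{\left(G{\left(4 \right)},s \right)}\right)} = \frac{1}{\left(-1\right) \left(\frac{482122}{22385} - -16\right)} = \frac{1}{\left(-1\right) \left(\frac{482122}{22385} + 16\right)} = \frac{1}{\left(-1\right) \frac{840282}{22385}} = \frac{1}{- \frac{840282}{22385}} = - \frac{22385}{840282}$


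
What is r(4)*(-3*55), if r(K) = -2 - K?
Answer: 990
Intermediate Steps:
r(4)*(-3*55) = (-2 - 1*4)*(-3*55) = (-2 - 4)*(-165) = -6*(-165) = 990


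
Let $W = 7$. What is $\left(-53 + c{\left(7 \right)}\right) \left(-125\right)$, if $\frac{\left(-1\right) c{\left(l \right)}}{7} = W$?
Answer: $12750$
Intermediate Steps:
$c{\left(l \right)} = -49$ ($c{\left(l \right)} = \left(-7\right) 7 = -49$)
$\left(-53 + c{\left(7 \right)}\right) \left(-125\right) = \left(-53 - 49\right) \left(-125\right) = \left(-102\right) \left(-125\right) = 12750$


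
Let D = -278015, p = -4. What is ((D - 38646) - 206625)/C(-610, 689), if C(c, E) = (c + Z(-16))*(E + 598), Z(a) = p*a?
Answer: 261643/351351 ≈ 0.74468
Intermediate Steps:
Z(a) = -4*a
C(c, E) = (64 + c)*(598 + E) (C(c, E) = (c - 4*(-16))*(E + 598) = (c + 64)*(598 + E) = (64 + c)*(598 + E))
((D - 38646) - 206625)/C(-610, 689) = ((-278015 - 38646) - 206625)/(38272 + 64*689 + 598*(-610) + 689*(-610)) = (-316661 - 206625)/(38272 + 44096 - 364780 - 420290) = -523286/(-702702) = -523286*(-1/702702) = 261643/351351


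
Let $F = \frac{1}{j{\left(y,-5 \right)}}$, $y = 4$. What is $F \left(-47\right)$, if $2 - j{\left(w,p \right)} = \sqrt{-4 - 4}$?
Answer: $- \frac{47}{6} - \frac{47 i \sqrt{2}}{6} \approx -7.8333 - 11.078 i$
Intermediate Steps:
$j{\left(w,p \right)} = 2 - 2 i \sqrt{2}$ ($j{\left(w,p \right)} = 2 - \sqrt{-4 - 4} = 2 - \sqrt{-8} = 2 - 2 i \sqrt{2}$)
$F = \frac{1}{2 - 2 i \sqrt{2}} \approx 0.16667 + 0.2357 i$
$F \left(-47\right) = \left(\frac{1}{6} + \frac{i \sqrt{2}}{6}\right) \left(-47\right) = - \frac{47}{6} - \frac{47 i \sqrt{2}}{6}$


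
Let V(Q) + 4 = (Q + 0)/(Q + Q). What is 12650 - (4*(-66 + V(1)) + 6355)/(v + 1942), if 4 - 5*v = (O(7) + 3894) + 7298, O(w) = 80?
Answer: 19739085/1558 ≈ 12670.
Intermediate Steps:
V(Q) = -7/2 (V(Q) = -4 + (Q + 0)/(Q + Q) = -4 + Q/((2*Q)) = -4 + Q*(1/(2*Q)) = -4 + ½ = -7/2)
v = -11268/5 (v = ⅘ - ((80 + 3894) + 7298)/5 = ⅘ - (3974 + 7298)/5 = ⅘ - ⅕*11272 = ⅘ - 11272/5 = -11268/5 ≈ -2253.6)
12650 - (4*(-66 + V(1)) + 6355)/(v + 1942) = 12650 - (4*(-66 - 7/2) + 6355)/(-11268/5 + 1942) = 12650 - (4*(-139/2) + 6355)/(-1558/5) = 12650 - (-278 + 6355)*(-5)/1558 = 12650 - 6077*(-5)/1558 = 12650 - 1*(-30385/1558) = 12650 + 30385/1558 = 19739085/1558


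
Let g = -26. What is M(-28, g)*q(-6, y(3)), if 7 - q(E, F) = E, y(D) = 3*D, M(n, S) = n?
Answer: -364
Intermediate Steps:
q(E, F) = 7 - E
M(-28, g)*q(-6, y(3)) = -28*(7 - 1*(-6)) = -28*(7 + 6) = -28*13 = -364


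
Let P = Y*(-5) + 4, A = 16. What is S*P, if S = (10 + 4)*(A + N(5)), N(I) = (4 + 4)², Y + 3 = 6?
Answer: -12320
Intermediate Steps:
Y = 3 (Y = -3 + 6 = 3)
N(I) = 64 (N(I) = 8² = 64)
P = -11 (P = 3*(-5) + 4 = -15 + 4 = -11)
S = 1120 (S = (10 + 4)*(16 + 64) = 14*80 = 1120)
S*P = 1120*(-11) = -12320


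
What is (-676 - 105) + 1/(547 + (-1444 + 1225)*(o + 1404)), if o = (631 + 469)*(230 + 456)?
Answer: -129305740950/165564329 ≈ -781.00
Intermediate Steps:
o = 754600 (o = 1100*686 = 754600)
(-676 - 105) + 1/(547 + (-1444 + 1225)*(o + 1404)) = (-676 - 105) + 1/(547 + (-1444 + 1225)*(754600 + 1404)) = -781 + 1/(547 - 219*756004) = -781 + 1/(547 - 165564876) = -781 + 1/(-165564329) = -781 - 1/165564329 = -129305740950/165564329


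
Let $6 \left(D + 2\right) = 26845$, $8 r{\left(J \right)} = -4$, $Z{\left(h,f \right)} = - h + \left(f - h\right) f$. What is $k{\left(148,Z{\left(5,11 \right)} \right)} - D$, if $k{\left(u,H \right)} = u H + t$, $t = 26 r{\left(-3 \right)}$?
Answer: $\frac{27257}{6} \approx 4542.8$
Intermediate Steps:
$Z{\left(h,f \right)} = - h + f \left(f - h\right)$
$r{\left(J \right)} = - \frac{1}{2}$ ($r{\left(J \right)} = \frac{1}{8} \left(-4\right) = - \frac{1}{2}$)
$t = -13$ ($t = 26 \left(- \frac{1}{2}\right) = -13$)
$k{\left(u,H \right)} = -13 + H u$ ($k{\left(u,H \right)} = u H - 13 = H u - 13 = -13 + H u$)
$D = \frac{26833}{6}$ ($D = -2 + \frac{1}{6} \cdot 26845 = -2 + \frac{26845}{6} = \frac{26833}{6} \approx 4472.2$)
$k{\left(148,Z{\left(5,11 \right)} \right)} - D = \left(-13 + \left(11^{2} - 5 - 11 \cdot 5\right) 148\right) - \frac{26833}{6} = \left(-13 + \left(121 - 5 - 55\right) 148\right) - \frac{26833}{6} = \left(-13 + 61 \cdot 148\right) - \frac{26833}{6} = \left(-13 + 9028\right) - \frac{26833}{6} = 9015 - \frac{26833}{6} = \frac{27257}{6}$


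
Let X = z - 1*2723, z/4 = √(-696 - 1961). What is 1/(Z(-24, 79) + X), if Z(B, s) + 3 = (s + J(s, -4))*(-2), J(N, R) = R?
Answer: -719/2078472 - I*√2657/2078472 ≈ -0.00034593 - 2.48e-5*I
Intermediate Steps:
z = 4*I*√2657 (z = 4*√(-696 - 1961) = 4*√(-2657) = 4*(I*√2657) = 4*I*√2657 ≈ 206.18*I)
Z(B, s) = 5 - 2*s (Z(B, s) = -3 + (s - 4)*(-2) = -3 + (-4 + s)*(-2) = -3 + (8 - 2*s) = 5 - 2*s)
X = -2723 + 4*I*√2657 (X = 4*I*√2657 - 1*2723 = 4*I*√2657 - 2723 = -2723 + 4*I*√2657 ≈ -2723.0 + 206.18*I)
1/(Z(-24, 79) + X) = 1/((5 - 2*79) + (-2723 + 4*I*√2657)) = 1/((5 - 158) + (-2723 + 4*I*√2657)) = 1/(-153 + (-2723 + 4*I*√2657)) = 1/(-2876 + 4*I*√2657)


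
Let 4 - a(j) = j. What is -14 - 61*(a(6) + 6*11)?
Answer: -3918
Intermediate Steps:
a(j) = 4 - j
-14 - 61*(a(6) + 6*11) = -14 - 61*((4 - 1*6) + 6*11) = -14 - 61*((4 - 6) + 66) = -14 - 61*(-2 + 66) = -14 - 61*64 = -14 - 3904 = -3918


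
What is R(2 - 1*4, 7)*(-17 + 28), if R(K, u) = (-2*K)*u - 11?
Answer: 187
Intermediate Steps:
R(K, u) = -11 - 2*K*u (R(K, u) = -2*K*u - 11 = -11 - 2*K*u)
R(2 - 1*4, 7)*(-17 + 28) = (-11 - 2*(2 - 1*4)*7)*(-17 + 28) = (-11 - 2*(2 - 4)*7)*11 = (-11 - 2*(-2)*7)*11 = (-11 + 28)*11 = 17*11 = 187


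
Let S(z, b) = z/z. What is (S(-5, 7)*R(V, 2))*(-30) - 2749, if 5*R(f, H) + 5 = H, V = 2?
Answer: -2731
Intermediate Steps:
R(f, H) = -1 + H/5
S(z, b) = 1
(S(-5, 7)*R(V, 2))*(-30) - 2749 = (1*(-1 + (⅕)*2))*(-30) - 2749 = (1*(-1 + ⅖))*(-30) - 2749 = (1*(-⅗))*(-30) - 2749 = -⅗*(-30) - 2749 = 18 - 2749 = -2731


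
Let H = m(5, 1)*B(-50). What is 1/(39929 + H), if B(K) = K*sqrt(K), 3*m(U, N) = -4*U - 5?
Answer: 359361/14427050369 - 18750*I*sqrt(2)/14427050369 ≈ 2.4909e-5 - 1.838e-6*I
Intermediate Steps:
m(U, N) = -5/3 - 4*U/3 (m(U, N) = (-4*U - 5)/3 = (-5 - 4*U)/3 = -5/3 - 4*U/3)
B(K) = K**(3/2)
H = 6250*I*sqrt(2)/3 (H = (-5/3 - 4/3*5)*(-50)**(3/2) = (-5/3 - 20/3)*(-250*I*sqrt(2)) = -(-6250)*I*sqrt(2)/3 = 6250*I*sqrt(2)/3 ≈ 2946.3*I)
1/(39929 + H) = 1/(39929 + 6250*I*sqrt(2)/3)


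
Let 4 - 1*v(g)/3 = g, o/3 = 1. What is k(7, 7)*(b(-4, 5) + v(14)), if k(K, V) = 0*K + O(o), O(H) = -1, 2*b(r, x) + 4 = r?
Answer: 34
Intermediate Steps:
o = 3 (o = 3*1 = 3)
b(r, x) = -2 + r/2
v(g) = 12 - 3*g
k(K, V) = -1 (k(K, V) = 0*K - 1 = 0 - 1 = -1)
k(7, 7)*(b(-4, 5) + v(14)) = -((-2 + (½)*(-4)) + (12 - 3*14)) = -((-2 - 2) + (12 - 42)) = -(-4 - 30) = -1*(-34) = 34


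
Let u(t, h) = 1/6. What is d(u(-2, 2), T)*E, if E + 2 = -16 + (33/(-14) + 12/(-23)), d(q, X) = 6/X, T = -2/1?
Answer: 20169/322 ≈ 62.637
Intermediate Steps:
u(t, h) = 1/6
T = -2 (T = -2*1 = -2)
E = -6723/322 (E = -2 + (-16 + (33/(-14) + 12/(-23))) = -2 + (-16 + (33*(-1/14) + 12*(-1/23))) = -2 + (-16 + (-33/14 - 12/23)) = -2 + (-16 - 927/322) = -2 - 6079/322 = -6723/322 ≈ -20.879)
d(u(-2, 2), T)*E = (6/(-2))*(-6723/322) = (6*(-1/2))*(-6723/322) = -3*(-6723/322) = 20169/322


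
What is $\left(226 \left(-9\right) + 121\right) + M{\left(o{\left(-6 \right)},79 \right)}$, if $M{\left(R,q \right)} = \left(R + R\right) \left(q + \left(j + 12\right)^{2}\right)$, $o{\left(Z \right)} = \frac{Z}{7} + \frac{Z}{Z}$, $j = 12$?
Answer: $- \frac{12081}{7} \approx -1725.9$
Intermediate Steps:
$o{\left(Z \right)} = 1 + \frac{Z}{7}$ ($o{\left(Z \right)} = Z \frac{1}{7} + 1 = \frac{Z}{7} + 1 = 1 + \frac{Z}{7}$)
$M{\left(R,q \right)} = 2 R \left(576 + q\right)$ ($M{\left(R,q \right)} = \left(R + R\right) \left(q + \left(12 + 12\right)^{2}\right) = 2 R \left(q + 24^{2}\right) = 2 R \left(q + 576\right) = 2 R \left(576 + q\right)$)
$\left(226 \left(-9\right) + 121\right) + M{\left(o{\left(-6 \right)},79 \right)} = \left(226 \left(-9\right) + 121\right) + 2 \left(1 + \frac{1}{7} \left(-6\right)\right) \left(576 + 79\right) = \left(-2034 + 121\right) + 2 \left(1 - \frac{6}{7}\right) 655 = -1913 + 2 \cdot \frac{1}{7} \cdot 655 = -1913 + \frac{1310}{7} = - \frac{12081}{7}$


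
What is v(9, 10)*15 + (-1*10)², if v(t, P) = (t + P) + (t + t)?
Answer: 655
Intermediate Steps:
v(t, P) = P + 3*t (v(t, P) = (P + t) + 2*t = P + 3*t)
v(9, 10)*15 + (-1*10)² = (10 + 3*9)*15 + (-1*10)² = (10 + 27)*15 + (-10)² = 37*15 + 100 = 555 + 100 = 655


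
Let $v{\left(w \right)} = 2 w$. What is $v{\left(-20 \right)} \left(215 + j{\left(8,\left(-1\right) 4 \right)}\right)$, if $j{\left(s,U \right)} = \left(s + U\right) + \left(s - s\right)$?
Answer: $-8760$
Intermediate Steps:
$j{\left(s,U \right)} = U + s$ ($j{\left(s,U \right)} = \left(U + s\right) + 0 = U + s$)
$v{\left(-20 \right)} \left(215 + j{\left(8,\left(-1\right) 4 \right)}\right) = 2 \left(-20\right) \left(215 + \left(\left(-1\right) 4 + 8\right)\right) = - 40 \left(215 + \left(-4 + 8\right)\right) = - 40 \left(215 + 4\right) = \left(-40\right) 219 = -8760$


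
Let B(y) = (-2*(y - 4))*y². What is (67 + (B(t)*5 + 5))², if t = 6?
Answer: 419904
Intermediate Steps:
B(y) = y²*(8 - 2*y) (B(y) = (-2*(-4 + y))*y² = (8 - 2*y)*y² = y²*(8 - 2*y))
(67 + (B(t)*5 + 5))² = (67 + ((2*6²*(4 - 1*6))*5 + 5))² = (67 + ((2*36*(4 - 6))*5 + 5))² = (67 + ((2*36*(-2))*5 + 5))² = (67 + (-144*5 + 5))² = (67 + (-720 + 5))² = (67 - 715)² = (-648)² = 419904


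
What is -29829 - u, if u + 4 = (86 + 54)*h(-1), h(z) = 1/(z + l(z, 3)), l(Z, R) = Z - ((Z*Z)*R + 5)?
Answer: -29811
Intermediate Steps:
l(Z, R) = -5 + Z - R*Z² (l(Z, R) = Z - (Z²*R + 5) = Z - (R*Z² + 5) = Z - (5 + R*Z²) = Z + (-5 - R*Z²) = -5 + Z - R*Z²)
h(z) = 1/(-5 - 3*z² + 2*z) (h(z) = 1/(z + (-5 + z - 1*3*z²)) = 1/(z + (-5 + z - 3*z²)) = 1/(-5 - 3*z² + 2*z))
u = -18 (u = -4 + (86 + 54)*(-1/(5 - 2*(-1) + 3*(-1)²)) = -4 + 140*(-1/(5 + 2 + 3*1)) = -4 + 140*(-1/(5 + 2 + 3)) = -4 + 140*(-1/10) = -4 + 140*(-1*⅒) = -4 + 140*(-⅒) = -4 - 14 = -18)
-29829 - u = -29829 - 1*(-18) = -29829 + 18 = -29811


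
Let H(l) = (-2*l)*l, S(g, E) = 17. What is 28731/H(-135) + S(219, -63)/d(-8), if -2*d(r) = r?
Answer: 84121/24300 ≈ 3.4618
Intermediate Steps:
H(l) = -2*l²
d(r) = -r/2
28731/H(-135) + S(219, -63)/d(-8) = 28731/((-2*(-135)²)) + 17/((-½*(-8))) = 28731/((-2*18225)) + 17/4 = 28731/(-36450) + 17*(¼) = 28731*(-1/36450) + 17/4 = -9577/12150 + 17/4 = 84121/24300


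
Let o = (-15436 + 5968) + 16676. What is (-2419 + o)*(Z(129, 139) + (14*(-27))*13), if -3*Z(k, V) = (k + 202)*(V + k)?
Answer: -495422050/3 ≈ -1.6514e+8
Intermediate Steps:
Z(k, V) = -(202 + k)*(V + k)/3 (Z(k, V) = -(k + 202)*(V + k)/3 = -(202 + k)*(V + k)/3)
o = 7208 (o = -9468 + 16676 = 7208)
(-2419 + o)*(Z(129, 139) + (14*(-27))*13) = (-2419 + 7208)*((-202/3*139 - 202/3*129 - 1/3*129**2 - 1/3*139*129) + (14*(-27))*13) = 4789*((-28078/3 - 8686 - 1/3*16641 - 5977) - 378*13) = 4789*((-28078/3 - 8686 - 5547 - 5977) - 4914) = 4789*(-88708/3 - 4914) = 4789*(-103450/3) = -495422050/3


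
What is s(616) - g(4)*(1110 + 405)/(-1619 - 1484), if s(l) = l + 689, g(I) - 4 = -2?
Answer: 4052445/3103 ≈ 1306.0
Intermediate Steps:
g(I) = 2 (g(I) = 4 - 2 = 2)
s(l) = 689 + l
s(616) - g(4)*(1110 + 405)/(-1619 - 1484) = (689 + 616) - 2*(1110 + 405)/(-1619 - 1484) = 1305 - 2*1515/(-3103) = 1305 - 2*1515*(-1/3103) = 1305 - 2*(-1515)/3103 = 1305 - 1*(-3030/3103) = 1305 + 3030/3103 = 4052445/3103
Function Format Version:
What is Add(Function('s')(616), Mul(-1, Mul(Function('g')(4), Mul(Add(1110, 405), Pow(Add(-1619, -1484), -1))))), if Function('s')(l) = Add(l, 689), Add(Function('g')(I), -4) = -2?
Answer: Rational(4052445, 3103) ≈ 1306.0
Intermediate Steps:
Function('g')(I) = 2 (Function('g')(I) = Add(4, -2) = 2)
Function('s')(l) = Add(689, l)
Add(Function('s')(616), Mul(-1, Mul(Function('g')(4), Mul(Add(1110, 405), Pow(Add(-1619, -1484), -1))))) = Add(Add(689, 616), Mul(-1, Mul(2, Mul(Add(1110, 405), Pow(Add(-1619, -1484), -1))))) = Add(1305, Mul(-1, Mul(2, Mul(1515, Pow(-3103, -1))))) = Add(1305, Mul(-1, Mul(2, Mul(1515, Rational(-1, 3103))))) = Add(1305, Mul(-1, Mul(2, Rational(-1515, 3103)))) = Add(1305, Mul(-1, Rational(-3030, 3103))) = Add(1305, Rational(3030, 3103)) = Rational(4052445, 3103)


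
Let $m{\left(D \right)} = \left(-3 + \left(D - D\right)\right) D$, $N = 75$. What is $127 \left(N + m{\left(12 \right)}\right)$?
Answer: $4953$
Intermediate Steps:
$m{\left(D \right)} = - 3 D$ ($m{\left(D \right)} = \left(-3 + 0\right) D = - 3 D$)
$127 \left(N + m{\left(12 \right)}\right) = 127 \left(75 - 36\right) = 127 \cdot 39 = 4953$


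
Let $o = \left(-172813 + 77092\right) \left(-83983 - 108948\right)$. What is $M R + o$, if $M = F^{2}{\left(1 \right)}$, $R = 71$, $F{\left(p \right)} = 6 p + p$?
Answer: $18467551730$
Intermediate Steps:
$F{\left(p \right)} = 7 p$
$o = 18467548251$ ($o = \left(-95721\right) \left(-192931\right) = 18467548251$)
$M = 49$ ($M = \left(7 \cdot 1\right)^{2} = 7^{2} = 49$)
$M R + o = 49 \cdot 71 + 18467548251 = 3479 + 18467548251 = 18467551730$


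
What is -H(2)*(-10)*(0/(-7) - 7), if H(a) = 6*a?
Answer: -840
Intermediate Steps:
-H(2)*(-10)*(0/(-7) - 7) = -(6*2)*(-10)*(0/(-7) - 7) = -12*(-10)*(0*(-⅐) - 7) = -(-120)*(0 - 7) = -(-120)*(-7) = -1*840 = -840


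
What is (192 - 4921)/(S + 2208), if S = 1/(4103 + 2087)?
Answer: -29272510/13667521 ≈ -2.1418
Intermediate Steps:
S = 1/6190 ≈ 0.00016155
(192 - 4921)/(S + 2208) = (192 - 4921)/(1/6190 + 2208) = -4729/13667521/6190 = -4729*6190/13667521 = -29272510/13667521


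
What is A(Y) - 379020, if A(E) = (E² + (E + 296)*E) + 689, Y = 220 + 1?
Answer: -215233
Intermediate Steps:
Y = 221
A(E) = 689 + E² + E*(296 + E) (A(E) = (E² + (296 + E)*E) + 689 = (E² + E*(296 + E)) + 689 = 689 + E² + E*(296 + E))
A(Y) - 379020 = (689 + 2*221² + 296*221) - 379020 = (689 + 2*48841 + 65416) - 379020 = (689 + 97682 + 65416) - 379020 = 163787 - 379020 = -215233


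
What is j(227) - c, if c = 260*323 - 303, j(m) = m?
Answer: -83450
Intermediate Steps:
c = 83677 (c = 83980 - 303 = 83677)
j(227) - c = 227 - 1*83677 = 227 - 83677 = -83450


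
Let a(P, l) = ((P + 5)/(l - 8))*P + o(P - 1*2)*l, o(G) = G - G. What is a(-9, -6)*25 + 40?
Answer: -170/7 ≈ -24.286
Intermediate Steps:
o(G) = 0
a(P, l) = P*(5 + P)/(-8 + l) (a(P, l) = ((P + 5)/(l - 8))*P + 0*l = ((5 + P)/(-8 + l))*P + 0 = P*(5 + P)/(-8 + l) + 0 = P*(5 + P)/(-8 + l))
a(-9, -6)*25 + 40 = -9*(5 - 9)/(-8 - 6)*25 + 40 = -9*(-4)/(-14)*25 + 40 = -9*(-1/14)*(-4)*25 + 40 = -18/7*25 + 40 = -450/7 + 40 = -170/7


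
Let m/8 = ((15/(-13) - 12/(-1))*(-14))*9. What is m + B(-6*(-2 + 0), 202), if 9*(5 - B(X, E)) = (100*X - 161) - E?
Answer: -143272/13 ≈ -11021.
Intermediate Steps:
m = -142128/13 (m = 8*(((15/(-13) - 12/(-1))*(-14))*9) = 8*(((15*(-1/13) - 12*(-1))*(-14))*9) = 8*(((-15/13 + 12)*(-14))*9) = 8*(((141/13)*(-14))*9) = 8*(-1974/13*9) = 8*(-17766/13) = -142128/13 ≈ -10933.)
B(X, E) = 206/9 - 100*X/9 + E/9 (B(X, E) = 5 - ((100*X - 161) - E)/9 = 5 - ((-161 + 100*X) - E)/9 = 5 - (-161 - E + 100*X)/9 = 5 + (161/9 - 100*X/9 + E/9) = 206/9 - 100*X/9 + E/9)
m + B(-6*(-2 + 0), 202) = -142128/13 + (206/9 - (-200)*(-2 + 0)/3 + (⅑)*202) = -142128/13 + (206/9 - (-200)*(-2)/3 + 202/9) = -142128/13 + (206/9 - 100/9*12 + 202/9) = -142128/13 + (206/9 - 400/3 + 202/9) = -142128/13 - 88 = -143272/13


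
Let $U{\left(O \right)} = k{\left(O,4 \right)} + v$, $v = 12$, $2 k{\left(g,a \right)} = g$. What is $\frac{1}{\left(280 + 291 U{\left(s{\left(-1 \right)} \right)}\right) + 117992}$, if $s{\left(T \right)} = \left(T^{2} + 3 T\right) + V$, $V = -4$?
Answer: $\frac{1}{120891} \approx 8.2719 \cdot 10^{-6}$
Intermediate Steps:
$k{\left(g,a \right)} = \frac{g}{2}$
$s{\left(T \right)} = -4 + T^{2} + 3 T$ ($s{\left(T \right)} = \left(T^{2} + 3 T\right) - 4 = -4 + T^{2} + 3 T$)
$U{\left(O \right)} = 12 + \frac{O}{2}$ ($U{\left(O \right)} = \frac{O}{2} + 12 = 12 + \frac{O}{2}$)
$\frac{1}{\left(280 + 291 U{\left(s{\left(-1 \right)} \right)}\right) + 117992} = \frac{1}{\left(280 + 291 \left(12 + \frac{-4 + \left(-1\right)^{2} + 3 \left(-1\right)}{2}\right)\right) + 117992} = \frac{1}{\left(280 + 291 \left(12 + \frac{-4 + 1 - 3}{2}\right)\right) + 117992} = \frac{1}{\left(280 + 291 \left(12 + \frac{1}{2} \left(-6\right)\right)\right) + 117992} = \frac{1}{\left(280 + 291 \left(12 - 3\right)\right) + 117992} = \frac{1}{\left(280 + 291 \cdot 9\right) + 117992} = \frac{1}{\left(280 + 2619\right) + 117992} = \frac{1}{2899 + 117992} = \frac{1}{120891}$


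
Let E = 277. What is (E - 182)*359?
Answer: 34105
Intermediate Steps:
(E - 182)*359 = (277 - 182)*359 = 95*359 = 34105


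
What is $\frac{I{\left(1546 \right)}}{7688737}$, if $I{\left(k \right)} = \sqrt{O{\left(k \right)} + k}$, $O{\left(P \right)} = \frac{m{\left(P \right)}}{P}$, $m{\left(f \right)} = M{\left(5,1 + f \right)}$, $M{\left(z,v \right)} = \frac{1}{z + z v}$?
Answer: $\frac{\sqrt{6149048087369990}}{15333955748580} \approx 5.1139 \cdot 10^{-6}$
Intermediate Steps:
$M{\left(z,v \right)} = \frac{1}{z + v z}$
$m{\left(f \right)} = \frac{1}{5 \left(2 + f\right)}$ ($m{\left(f \right)} = \frac{1}{5 \left(1 + \left(1 + f\right)\right)} = \frac{1}{5 \left(2 + f\right)}$)
$O{\left(P \right)} = \frac{1}{5 P \left(2 + P\right)}$ ($O{\left(P \right)} = \frac{\frac{1}{5} \frac{1}{2 + P}}{P} = \frac{1}{5 P \left(2 + P\right)}$)
$I{\left(k \right)} = \sqrt{k + \frac{1}{5 k \left(2 + k\right)}}$ ($I{\left(k \right)} = \sqrt{\frac{1}{5 k \left(2 + k\right)} + k} = \sqrt{k + \frac{1}{5 k \left(2 + k\right)}}$)
$\frac{I{\left(1546 \right)}}{7688737} = \frac{\frac{1}{5} \sqrt{5} \sqrt{5 \cdot 1546 + \frac{1}{1546 \left(2 + 1546\right)}}}{7688737} = \frac{\sqrt{5} \sqrt{7730 + \frac{1}{1546 \cdot 1548}}}{5} \cdot \frac{1}{7688737} = \frac{\sqrt{5} \sqrt{7730 + \frac{1}{1546} \cdot \frac{1}{1548}}}{5} \cdot \frac{1}{7688737} = \frac{\sqrt{5} \sqrt{7730 + \frac{1}{2393208}}}{5} \cdot \frac{1}{7688737} = \frac{\sqrt{5} \sqrt{\frac{18499497841}{2393208}}}{5} \cdot \frac{1}{7688737} = \frac{\sqrt{5} \frac{\sqrt{1229809617473998}}{398868}}{5} \cdot \frac{1}{7688737} = \frac{\sqrt{6149048087369990}}{1994340} \cdot \frac{1}{7688737} = \frac{\sqrt{6149048087369990}}{15333955748580}$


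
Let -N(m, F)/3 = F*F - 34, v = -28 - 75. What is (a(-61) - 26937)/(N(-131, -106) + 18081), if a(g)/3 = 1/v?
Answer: 924838/533025 ≈ 1.7351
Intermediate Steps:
v = -103
N(m, F) = 102 - 3*F² (N(m, F) = -3*(F*F - 34) = -3*(F² - 34) = -3*(-34 + F²) = 102 - 3*F²)
a(g) = -3/103 (a(g) = 3/(-103) = 3*(-1/103) = -3/103)
(a(-61) - 26937)/(N(-131, -106) + 18081) = (-3/103 - 26937)/((102 - 3*(-106)²) + 18081) = -2774514/(103*((102 - 3*11236) + 18081)) = -2774514/(103*((102 - 33708) + 18081)) = -2774514/(103*(-33606 + 18081)) = -2774514/103/(-15525) = -2774514/103*(-1/15525) = 924838/533025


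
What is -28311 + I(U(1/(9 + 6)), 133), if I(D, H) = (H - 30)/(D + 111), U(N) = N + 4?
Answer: -48863241/1726 ≈ -28310.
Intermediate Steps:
U(N) = 4 + N
I(D, H) = (-30 + H)/(111 + D)
-28311 + I(U(1/(9 + 6)), 133) = -28311 + (-30 + 133)/(111 + (4 + 1/(9 + 6))) = -28311 + 103/(111 + (4 + 1/15)) = -28311 + 103/(111 + 61/15) = -28311 + 103/(1726/15) = -28311 + (15/1726)*103 = -28311 + 1545/1726 = -48863241/1726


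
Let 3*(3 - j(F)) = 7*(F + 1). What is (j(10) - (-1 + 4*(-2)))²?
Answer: 1681/9 ≈ 186.78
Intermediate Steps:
j(F) = ⅔ - 7*F/3 (j(F) = 3 - 7*(F + 1)/3 = 3 - 7*(1 + F)/3 = 3 - (7 + 7*F)/3 = 3 + (-7/3 - 7*F/3) = ⅔ - 7*F/3)
(j(10) - (-1 + 4*(-2)))² = ((⅔ - 7/3*10) - (-1 + 4*(-2)))² = ((⅔ - 70/3) - (-1 - 8))² = (-68/3 - 1*(-9))² = (-68/3 + 9)² = (-41/3)² = 1681/9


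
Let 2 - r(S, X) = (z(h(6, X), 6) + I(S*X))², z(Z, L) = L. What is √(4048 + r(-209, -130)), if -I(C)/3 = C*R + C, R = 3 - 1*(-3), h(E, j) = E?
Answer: 9*I*√4019052766 ≈ 5.7056e+5*I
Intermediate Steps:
R = 6 (R = 3 + 3 = 6)
I(C) = -21*C (I(C) = -3*(C*6 + C) = -3*(6*C + C) = -21*C)
r(S, X) = 2 - (6 - 21*S*X)²
√(4048 + r(-209, -130)) = √(4048 + (2 - 9*(-2 + 7*(-209)*(-130))²)) = √(4048 + (2 - 9*(-2 + 190190)²)) = √(4048 + (2 - 9*190188²)) = √(4048 + (2 - 9*36171475344)) = √(4048 + (2 - 325543278096)) = √(4048 - 325543278094) = √(-325543274046) = 9*I*√4019052766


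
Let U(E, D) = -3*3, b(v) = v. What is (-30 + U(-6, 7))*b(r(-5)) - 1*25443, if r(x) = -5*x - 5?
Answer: -26223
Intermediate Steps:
r(x) = -5 - 5*x
U(E, D) = -9
(-30 + U(-6, 7))*b(r(-5)) - 1*25443 = (-30 - 9)*(-5 - 5*(-5)) - 1*25443 = -39*(-5 + 25) - 25443 = -39*20 - 25443 = -780 - 25443 = -26223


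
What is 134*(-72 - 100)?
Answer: -23048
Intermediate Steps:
134*(-72 - 100) = 134*(-172) = -23048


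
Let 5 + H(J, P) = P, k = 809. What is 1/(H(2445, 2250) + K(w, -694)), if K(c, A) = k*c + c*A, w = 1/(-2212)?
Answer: 2212/4965825 ≈ 0.00044544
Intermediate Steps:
w = -1/2212 ≈ -0.00045208
H(J, P) = -5 + P
K(c, A) = 809*c + A*c (K(c, A) = 809*c + c*A = 809*c + A*c)
1/(H(2445, 2250) + K(w, -694)) = 1/((-5 + 2250) - (809 - 694)/2212) = 1/(2245 - 1/2212*115) = 1/(2245 - 115/2212) = 1/(4965825/2212) = 2212/4965825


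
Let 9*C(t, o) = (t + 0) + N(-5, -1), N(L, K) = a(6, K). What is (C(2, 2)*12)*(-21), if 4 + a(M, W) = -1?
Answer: 84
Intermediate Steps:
a(M, W) = -5 (a(M, W) = -4 - 1 = -5)
N(L, K) = -5
C(t, o) = -5/9 + t/9 (C(t, o) = ((t + 0) - 5)/9 = (t - 5)/9 = (-5 + t)/9 = -5/9 + t/9)
(C(2, 2)*12)*(-21) = ((-5/9 + (1/9)*2)*12)*(-21) = ((-5/9 + 2/9)*12)*(-21) = -1/3*12*(-21) = -4*(-21) = 84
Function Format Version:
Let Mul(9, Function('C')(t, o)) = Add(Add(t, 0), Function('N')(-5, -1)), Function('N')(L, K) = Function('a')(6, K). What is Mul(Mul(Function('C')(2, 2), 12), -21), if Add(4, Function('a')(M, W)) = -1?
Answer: 84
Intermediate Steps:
Function('a')(M, W) = -5 (Function('a')(M, W) = Add(-4, -1) = -5)
Function('N')(L, K) = -5
Function('C')(t, o) = Add(Rational(-5, 9), Mul(Rational(1, 9), t)) (Function('C')(t, o) = Mul(Rational(1, 9), Add(Add(t, 0), -5)) = Mul(Rational(1, 9), Add(t, -5)) = Mul(Rational(1, 9), Add(-5, t)) = Add(Rational(-5, 9), Mul(Rational(1, 9), t)))
Mul(Mul(Function('C')(2, 2), 12), -21) = Mul(Mul(Add(Rational(-5, 9), Mul(Rational(1, 9), 2)), 12), -21) = Mul(Mul(Add(Rational(-5, 9), Rational(2, 9)), 12), -21) = Mul(Mul(Rational(-1, 3), 12), -21) = Mul(-4, -21) = 84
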